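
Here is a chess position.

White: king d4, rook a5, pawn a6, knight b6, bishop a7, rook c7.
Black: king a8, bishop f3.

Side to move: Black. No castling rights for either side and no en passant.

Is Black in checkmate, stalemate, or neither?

checkmate

Black to move; black king on a8.
In check: yes, from the white knight on b6.
King squares — a7: attacked by Rc7; b7: attacked by Pa6; b8: attacked by Ba7.
Legal moves for Black: none.
In check with no legal moves → checkmate.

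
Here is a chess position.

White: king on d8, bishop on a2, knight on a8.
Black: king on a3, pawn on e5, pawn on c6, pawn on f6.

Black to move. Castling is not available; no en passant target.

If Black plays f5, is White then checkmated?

After f5: white king on d8; in check: no.
White is not in check, so this cannot be checkmate.

no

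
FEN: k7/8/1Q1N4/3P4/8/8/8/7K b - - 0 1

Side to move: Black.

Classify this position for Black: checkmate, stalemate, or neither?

stalemate

Black to move; black king on a8.
In check: no.
King squares — a7: attacked by Qb6; b7: attacked by Qb6; b8: attacked by Qb6.
Legal moves for Black: none.
Not in check and no legal moves → stalemate.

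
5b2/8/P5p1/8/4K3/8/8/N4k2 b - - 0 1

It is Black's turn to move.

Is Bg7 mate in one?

no

After Bg7: white king on e4; in check: no.
White is not in check, so this cannot be checkmate.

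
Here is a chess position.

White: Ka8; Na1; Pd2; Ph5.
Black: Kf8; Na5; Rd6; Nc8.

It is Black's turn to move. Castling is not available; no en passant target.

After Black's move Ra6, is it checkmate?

no

After Ra6: white king on a8; in check: yes, from the black rook on a6.
White has 1 legal reply: Kb8.
In check but a legal move exists → not checkmate.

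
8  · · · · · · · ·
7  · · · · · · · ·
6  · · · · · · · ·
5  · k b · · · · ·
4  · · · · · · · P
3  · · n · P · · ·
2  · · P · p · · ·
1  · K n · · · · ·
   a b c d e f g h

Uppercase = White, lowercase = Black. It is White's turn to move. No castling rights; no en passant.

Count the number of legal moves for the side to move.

White to move; king on b1.
In check: yes, from the black knight on c3.
Legal moves: Kb2, Kxc1, Ka1.
Count: 3.

3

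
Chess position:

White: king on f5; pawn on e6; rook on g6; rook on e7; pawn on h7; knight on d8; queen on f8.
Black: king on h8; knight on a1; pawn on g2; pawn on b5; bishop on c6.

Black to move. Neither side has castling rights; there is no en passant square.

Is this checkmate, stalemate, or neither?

Black to move; black king on h8.
In check: yes, from the white queen on f8.
King squares — g7: attacked by Rg6; h7: attacked by Re7; g8: attacked by Rg6.
Legal moves for Black: none.
In check with no legal moves → checkmate.

checkmate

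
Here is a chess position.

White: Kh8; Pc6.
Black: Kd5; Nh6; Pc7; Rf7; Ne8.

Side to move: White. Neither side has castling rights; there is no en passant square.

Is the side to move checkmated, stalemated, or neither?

White to move; white king on h8.
In check: no.
King squares — g7: attacked by Rf7; h7: attacked by Rf7; g8: attacked by Nh6.
Legal moves for White: none.
Not in check and no legal moves → stalemate.

stalemate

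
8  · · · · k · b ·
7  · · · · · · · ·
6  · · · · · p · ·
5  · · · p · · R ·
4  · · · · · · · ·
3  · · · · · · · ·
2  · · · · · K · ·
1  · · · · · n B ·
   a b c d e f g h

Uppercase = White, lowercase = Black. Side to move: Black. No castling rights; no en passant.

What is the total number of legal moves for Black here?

15

Black to move; king on e8.
In check: no.
Legal moves: Bh7, Bf7, Be6, Kf8, Kd8, Kf7, Ke7, Kd7, Ng3, Ne3, Nh2, Nd2, fxg5, f5, d4.
Count: 15.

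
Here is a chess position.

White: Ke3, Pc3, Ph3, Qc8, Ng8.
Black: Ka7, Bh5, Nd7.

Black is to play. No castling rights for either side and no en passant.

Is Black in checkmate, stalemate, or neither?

neither

Black to move; black king on a7.
In check: no.
Legal moves for Black: Nf8, Nb8, Nf6, Nb6, Ne5, Nc5, Kb6, Be8, Bf7, Bg6, Bg4, Bf3, Be2, Bd1.
Black has 14 legal moves and is not in check → neither.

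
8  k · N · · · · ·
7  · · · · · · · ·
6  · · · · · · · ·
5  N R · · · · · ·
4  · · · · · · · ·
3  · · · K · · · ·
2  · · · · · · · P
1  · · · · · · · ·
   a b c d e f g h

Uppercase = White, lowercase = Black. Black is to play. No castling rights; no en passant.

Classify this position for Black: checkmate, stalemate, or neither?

Black to move; black king on a8.
In check: no.
King squares — a7: attacked by Nc8; b7: attacked by Na5; b8: attacked by Rb5.
Legal moves for Black: none.
Not in check and no legal moves → stalemate.

stalemate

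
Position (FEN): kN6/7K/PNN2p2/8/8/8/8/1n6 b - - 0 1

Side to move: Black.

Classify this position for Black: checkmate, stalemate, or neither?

Black to move; black king on a8.
In check: yes, from the white knight on b6.
King squares — a7: attacked by Nc6; b7: attacked by Pa6; b8: attacked by Nc6.
Legal moves for Black: none.
In check with no legal moves → checkmate.

checkmate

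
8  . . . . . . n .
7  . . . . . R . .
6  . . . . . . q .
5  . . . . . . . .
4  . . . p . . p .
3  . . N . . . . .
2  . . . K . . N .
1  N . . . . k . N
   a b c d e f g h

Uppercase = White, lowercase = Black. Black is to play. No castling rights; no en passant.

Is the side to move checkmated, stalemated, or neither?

neither

Black to move; black king on f1.
In check: yes, from the white rook on f7.
King squares — e1: attacked by Kd2; g1: available; e2: attacked by Kd2; f2: attacked by Nh1; g2: available.
Legal moves for Black: Kxg2, Kg1, Nf6, Qxf7, Qf6, Qf5.
Black is in check but has 6 legal moves → neither.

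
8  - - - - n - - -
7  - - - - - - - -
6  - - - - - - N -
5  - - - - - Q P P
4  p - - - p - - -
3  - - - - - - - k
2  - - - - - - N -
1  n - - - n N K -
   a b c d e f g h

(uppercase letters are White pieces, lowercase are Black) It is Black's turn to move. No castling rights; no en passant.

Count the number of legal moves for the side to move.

0

Black to move; king on h3.
In check: yes, from the white queen on f5.
Legal moves: none.
Count: 0.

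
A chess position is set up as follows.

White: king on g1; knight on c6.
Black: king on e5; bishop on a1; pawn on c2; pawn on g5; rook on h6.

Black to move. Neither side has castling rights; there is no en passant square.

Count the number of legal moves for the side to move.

8

Black to move; king on e5.
In check: yes, from the white knight on c6.
Legal moves: Kf6, Ke6, Kd6, Kf5, Kd5, Kf4, Ke4, Rxc6.
Count: 8.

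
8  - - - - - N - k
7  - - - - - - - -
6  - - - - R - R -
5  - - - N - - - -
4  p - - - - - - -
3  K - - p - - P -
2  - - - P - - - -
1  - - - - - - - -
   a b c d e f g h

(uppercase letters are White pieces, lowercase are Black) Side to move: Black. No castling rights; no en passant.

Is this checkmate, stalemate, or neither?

stalemate

Black to move; black king on h8.
In check: no.
King squares — g7: attacked by Rg6; h7: attacked by Nf8; g8: attacked by Rg6.
Legal moves for Black: none.
Not in check and no legal moves → stalemate.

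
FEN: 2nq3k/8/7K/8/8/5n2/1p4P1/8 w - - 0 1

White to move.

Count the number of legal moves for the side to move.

White to move; king on h6.
In check: no.
Legal moves: Kg6, Kh5, gxf3, g3, g4.
Count: 5.

5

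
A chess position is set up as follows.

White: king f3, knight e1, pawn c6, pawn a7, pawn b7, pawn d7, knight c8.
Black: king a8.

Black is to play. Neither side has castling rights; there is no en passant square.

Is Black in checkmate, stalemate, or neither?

Black to move; black king on a8.
In check: yes, from the white pawn on b7.
King squares — a7: attacked by Nc8; b7: attacked by Pc6; b8: attacked by Pa7.
Legal moves for Black: none.
In check with no legal moves → checkmate.

checkmate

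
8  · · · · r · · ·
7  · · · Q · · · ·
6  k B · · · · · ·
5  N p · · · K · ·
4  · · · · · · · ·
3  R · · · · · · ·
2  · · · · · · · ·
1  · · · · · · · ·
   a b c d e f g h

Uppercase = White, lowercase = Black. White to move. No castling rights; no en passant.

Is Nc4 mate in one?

After Nc4: black king on a6; in check: yes, from the white rook on a3.
King squares — a5: attacked by Ra3; b5: own pawn; b6: attacked by Nc4; a7: attacked by Ra3; b7: attacked by Qd7.
Black has no legal moves → checkmate.

yes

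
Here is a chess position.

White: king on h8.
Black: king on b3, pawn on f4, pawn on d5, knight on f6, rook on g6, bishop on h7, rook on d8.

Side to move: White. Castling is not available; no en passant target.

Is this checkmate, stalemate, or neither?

White to move; white king on h8.
In check: yes, from the black rook on d8.
King squares — g7: attacked by Rg6; h7: attacked by Nf6; g8: attacked by Nf6.
Legal moves for White: none.
In check with no legal moves → checkmate.

checkmate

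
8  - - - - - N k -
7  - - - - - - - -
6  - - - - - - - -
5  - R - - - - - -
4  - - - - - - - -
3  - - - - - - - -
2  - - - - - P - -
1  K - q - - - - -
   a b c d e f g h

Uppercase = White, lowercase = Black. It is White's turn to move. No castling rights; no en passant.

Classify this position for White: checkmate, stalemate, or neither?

White to move; white king on a1.
In check: yes, from the black queen on c1.
King squares — b1: attacked by Qc1; a2: available; b2: attacked by Qc1.
Legal moves for White: Ka2, Rb1.
White is in check but has 2 legal moves → neither.

neither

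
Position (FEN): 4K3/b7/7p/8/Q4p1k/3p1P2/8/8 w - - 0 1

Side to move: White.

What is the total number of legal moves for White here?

22

White to move; king on e8.
In check: no.
Legal moves: Kf8, Kd8, Kf7, Ke7, Kd7, Qd7, Qxa7, Qc6, Qa6, Qb5, Qa5, Qxf4+, Qe4, Qd4, Qc4, Qb4, Qb3, Qa3, Qc2, Qa2, Qd1, Qa1.
Count: 22.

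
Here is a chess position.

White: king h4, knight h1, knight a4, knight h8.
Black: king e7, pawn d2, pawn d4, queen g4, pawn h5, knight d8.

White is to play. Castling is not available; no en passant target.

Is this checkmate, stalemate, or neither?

White to move; white king on h4.
In check: yes, from the black queen on g4.
King squares — g3: attacked by Qg4; h3: attacked by Qg4; g4: attacked by Ph5; g5: attacked by Qg4; h5: attacked by Qg4.
Legal moves for White: none.
In check with no legal moves → checkmate.

checkmate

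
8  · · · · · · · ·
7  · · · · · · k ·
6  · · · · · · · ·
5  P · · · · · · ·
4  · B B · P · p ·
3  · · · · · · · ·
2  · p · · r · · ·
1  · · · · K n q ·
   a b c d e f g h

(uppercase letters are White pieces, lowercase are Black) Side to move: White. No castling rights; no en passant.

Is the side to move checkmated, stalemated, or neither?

White to move; white king on e1.
In check: yes, from the black rook on e2.
Legal moves for White: Kxe2, Kd1, Bxe2.
White is in check but has 3 legal moves → neither.

neither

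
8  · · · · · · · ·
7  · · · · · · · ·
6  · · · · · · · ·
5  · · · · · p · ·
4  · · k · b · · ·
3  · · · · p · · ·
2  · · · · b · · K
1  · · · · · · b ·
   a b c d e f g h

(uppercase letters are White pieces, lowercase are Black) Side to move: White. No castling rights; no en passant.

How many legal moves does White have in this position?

3

White to move; king on h2.
In check: yes, from the black bishop on g1.
Legal moves: Kh3, Kg3, Kxg1.
Count: 3.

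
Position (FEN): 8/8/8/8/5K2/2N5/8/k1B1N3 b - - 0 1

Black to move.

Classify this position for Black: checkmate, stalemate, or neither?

stalemate

Black to move; black king on a1.
In check: no.
King squares — b1: attacked by Nc3; a2: attacked by Nc3; b2: attacked by Bc1.
Legal moves for Black: none.
Not in check and no legal moves → stalemate.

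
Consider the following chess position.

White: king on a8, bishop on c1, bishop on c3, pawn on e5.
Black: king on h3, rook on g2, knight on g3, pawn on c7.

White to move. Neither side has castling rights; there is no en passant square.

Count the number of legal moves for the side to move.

White to move; king on a8.
In check: no.
Legal moves: Kb8, Kb7, Ka7, Ba5, Bd4, Bb4, B3d2, B3b2, Be1, Ba1, Bh6, Bg5, Bf4, Be3, Ba3, B1d2, B1b2, e6.
Count: 18.

18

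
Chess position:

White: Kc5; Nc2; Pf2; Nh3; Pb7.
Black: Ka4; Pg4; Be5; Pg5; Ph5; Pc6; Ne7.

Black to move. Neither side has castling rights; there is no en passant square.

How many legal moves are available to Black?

Black to move; king on a4.
In check: no.
Legal moves: Ng8, Nc8, Ng6, Nf5, Nd5, Bh8, Bb8, Bg7, Bc7, Bf6, Bd6+, Bf4, Bd4+, Bg3, Bc3, Bh2, Bb2, Ba1, Ka5, Kb3, gxh3, h4, g3.
Count: 23.

23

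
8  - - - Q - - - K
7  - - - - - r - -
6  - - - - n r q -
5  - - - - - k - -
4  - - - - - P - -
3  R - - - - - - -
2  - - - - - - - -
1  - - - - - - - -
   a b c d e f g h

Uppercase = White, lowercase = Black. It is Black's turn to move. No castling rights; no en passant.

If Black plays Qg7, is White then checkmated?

After Qg7: white king on h8; in check: yes, from the black queen on g7.
King squares — g7: attacked by Ne6; h7: attacked by Qg7; g8: attacked by Qg7.
White has no legal moves → checkmate.

yes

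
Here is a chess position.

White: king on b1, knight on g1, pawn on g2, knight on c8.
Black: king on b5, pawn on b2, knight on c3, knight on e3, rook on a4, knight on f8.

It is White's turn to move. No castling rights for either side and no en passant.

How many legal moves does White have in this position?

1

White to move; king on b1.
In check: yes, from the black knight on c3.
Legal moves: Kxb2.
Count: 1.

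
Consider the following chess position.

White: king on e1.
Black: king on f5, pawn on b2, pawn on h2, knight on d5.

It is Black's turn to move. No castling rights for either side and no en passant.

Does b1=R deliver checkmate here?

After b1=R: white king on e1; in check: yes, from the black rook on b1.
White has 3 legal replies: Kf2, Ke2, Kd2.
In check but a legal move exists → not checkmate.

no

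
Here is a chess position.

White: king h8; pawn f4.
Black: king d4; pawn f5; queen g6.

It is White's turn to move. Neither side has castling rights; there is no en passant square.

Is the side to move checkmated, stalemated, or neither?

stalemate

White to move; white king on h8.
In check: no.
King squares — g7: attacked by Qg6; h7: attacked by Qg6; g8: attacked by Qg6.
Legal moves for White: none.
Not in check and no legal moves → stalemate.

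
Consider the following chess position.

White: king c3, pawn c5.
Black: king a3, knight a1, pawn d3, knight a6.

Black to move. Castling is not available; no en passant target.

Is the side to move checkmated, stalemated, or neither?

neither

Black to move; black king on a3.
In check: no.
Legal moves for Black: Nb8, Nc7, Nxc5, Nb4, Ka4, Ka2, Nb3, Nc2, d2.
Black has 9 legal moves and is not in check → neither.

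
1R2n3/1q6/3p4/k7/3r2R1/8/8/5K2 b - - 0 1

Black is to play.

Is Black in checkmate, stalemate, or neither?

neither

Black to move; black king on a5.
In check: no.
Legal moves for Black include: Ng7, Nc7, Nf6, Qc8, Qxb8, Qa8, Qh7, Qg7, Qf7+, Qe7, Qd7, Qc7, Qa7, Qc6, Qb6, Qa6+, Qd5, Qb5+, ... (list truncated; more exist).
Black has legal moves and is not in check → neither.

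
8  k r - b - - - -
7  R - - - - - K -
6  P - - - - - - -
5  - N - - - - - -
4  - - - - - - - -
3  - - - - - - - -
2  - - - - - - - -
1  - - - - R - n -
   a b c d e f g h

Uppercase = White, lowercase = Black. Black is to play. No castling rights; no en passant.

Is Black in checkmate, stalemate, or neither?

checkmate

Black to move; black king on a8.
In check: yes, from the white rook on a7.
King squares — a7: attacked by Nb5; b7: attacked by Pa6; b8: own rook.
Legal moves for Black: none.
In check with no legal moves → checkmate.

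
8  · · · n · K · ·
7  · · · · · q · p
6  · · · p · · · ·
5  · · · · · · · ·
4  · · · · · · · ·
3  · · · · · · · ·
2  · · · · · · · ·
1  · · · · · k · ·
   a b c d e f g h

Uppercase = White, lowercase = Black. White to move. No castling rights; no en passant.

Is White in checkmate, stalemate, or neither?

checkmate

White to move; white king on f8.
In check: yes, from the black queen on f7.
King squares — e7: attacked by Qf7; f7: attacked by Nd8; g7: attacked by Qf7; e8: attacked by Qf7; g8: attacked by Qf7.
Legal moves for White: none.
In check with no legal moves → checkmate.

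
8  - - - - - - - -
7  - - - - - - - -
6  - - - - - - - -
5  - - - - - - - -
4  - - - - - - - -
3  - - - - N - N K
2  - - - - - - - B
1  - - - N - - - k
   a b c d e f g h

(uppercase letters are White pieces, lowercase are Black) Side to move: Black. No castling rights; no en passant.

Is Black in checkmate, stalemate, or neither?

checkmate

Black to move; black king on h1.
In check: yes, from the white knight on g3.
King squares — g1: attacked by Bh2; g2: attacked by Ne3; h2: attacked by Kh3.
Legal moves for Black: none.
In check with no legal moves → checkmate.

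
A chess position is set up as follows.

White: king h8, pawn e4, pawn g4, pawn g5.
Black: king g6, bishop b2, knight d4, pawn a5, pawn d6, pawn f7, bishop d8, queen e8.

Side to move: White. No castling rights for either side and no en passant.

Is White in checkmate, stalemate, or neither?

White to move; white king on h8.
In check: yes, from the black queen on e8.
King squares — g7: attacked by Kg6; h7: attacked by Kg6; g8: attacked by Qe8.
Legal moves for White: none.
In check with no legal moves → checkmate.

checkmate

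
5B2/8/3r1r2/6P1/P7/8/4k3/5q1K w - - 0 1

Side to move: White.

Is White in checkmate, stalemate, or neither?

White to move; white king on h1.
In check: yes, from the black queen on f1.
King squares — g1: attacked by Qf1; g2: attacked by Qf1; h2: available.
Legal moves for White: Kh2.
White is in check but has 1 legal move → neither.

neither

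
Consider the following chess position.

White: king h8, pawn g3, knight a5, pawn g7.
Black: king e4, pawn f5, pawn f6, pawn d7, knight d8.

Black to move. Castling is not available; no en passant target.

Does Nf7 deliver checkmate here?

After Nf7: white king on h8; in check: yes, from the black knight on f7.
White has 2 legal replies: Kg8, Kh7.
In check but a legal move exists → not checkmate.

no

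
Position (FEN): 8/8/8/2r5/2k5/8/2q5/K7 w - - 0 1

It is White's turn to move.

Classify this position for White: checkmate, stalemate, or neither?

White to move; white king on a1.
In check: no.
King squares — b1: attacked by Qc2; a2: attacked by Qc2; b2: attacked by Qc2.
Legal moves for White: none.
Not in check and no legal moves → stalemate.

stalemate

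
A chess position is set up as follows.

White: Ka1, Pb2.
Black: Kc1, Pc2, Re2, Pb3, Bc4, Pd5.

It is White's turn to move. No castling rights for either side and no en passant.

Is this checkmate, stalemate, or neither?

stalemate

White to move; white king on a1.
In check: no.
King squares — b1: attacked by Kc1; a2: attacked by Pb3; b2: own pawn.
Legal moves for White: none.
Not in check and no legal moves → stalemate.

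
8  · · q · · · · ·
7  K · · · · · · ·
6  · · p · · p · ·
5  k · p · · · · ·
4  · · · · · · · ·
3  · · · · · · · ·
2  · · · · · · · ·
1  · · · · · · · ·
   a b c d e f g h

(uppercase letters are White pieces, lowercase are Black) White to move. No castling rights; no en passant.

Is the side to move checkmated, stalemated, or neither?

stalemate

White to move; white king on a7.
In check: no.
King squares — a6: attacked by Ka5; b6: attacked by Ka5; b7: attacked by Qc8; a8: attacked by Qc8; b8: attacked by Qc8.
Legal moves for White: none.
Not in check and no legal moves → stalemate.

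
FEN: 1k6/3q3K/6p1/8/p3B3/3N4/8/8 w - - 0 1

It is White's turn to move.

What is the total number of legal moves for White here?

White to move; king on h7.
In check: yes, from the black queen on d7.
Legal moves: Kh8, Kg8, Kh6, Kxg6.
Count: 4.

4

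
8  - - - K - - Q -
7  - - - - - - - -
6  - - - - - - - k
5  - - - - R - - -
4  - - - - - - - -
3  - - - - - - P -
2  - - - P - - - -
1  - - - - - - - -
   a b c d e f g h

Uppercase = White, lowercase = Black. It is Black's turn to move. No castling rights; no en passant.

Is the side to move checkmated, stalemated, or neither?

stalemate

Black to move; black king on h6.
In check: no.
King squares — g5: attacked by Re5; h5: attacked by Re5; g6: attacked by Qg8; g7: attacked by Qg8; h7: attacked by Qg8.
Legal moves for Black: none.
Not in check and no legal moves → stalemate.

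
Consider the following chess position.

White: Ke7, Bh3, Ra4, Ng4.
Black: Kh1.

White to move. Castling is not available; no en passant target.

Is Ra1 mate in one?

After Ra1: black king on h1; in check: yes, from the white rook on a1.
King squares — g1: attacked by Ra1; g2: attacked by Bh3; h2: attacked by Ng4.
Black has no legal moves → checkmate.

yes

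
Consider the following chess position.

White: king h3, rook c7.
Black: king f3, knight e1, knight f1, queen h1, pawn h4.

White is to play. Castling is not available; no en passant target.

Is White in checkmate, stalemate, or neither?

White to move; white king on h3.
In check: yes, from the black queen on h1.
King squares — g2: attacked by Ne1; h2: attacked by Nf1; g3: attacked by Nf1; g4: attacked by Kf3; h4: attacked by Qh1.
Legal moves for White: none.
In check with no legal moves → checkmate.

checkmate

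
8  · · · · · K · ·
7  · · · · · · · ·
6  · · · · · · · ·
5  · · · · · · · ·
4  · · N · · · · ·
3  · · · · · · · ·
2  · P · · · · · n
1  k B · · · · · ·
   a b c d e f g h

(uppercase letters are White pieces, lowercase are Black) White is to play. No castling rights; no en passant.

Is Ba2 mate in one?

After Ba2: black king on a1; in check: no.
Black is not in check, so this cannot be checkmate.

no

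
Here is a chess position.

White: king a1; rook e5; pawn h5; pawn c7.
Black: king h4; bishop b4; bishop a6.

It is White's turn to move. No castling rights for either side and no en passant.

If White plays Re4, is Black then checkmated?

no

After Re4: black king on h4; in check: yes, from the white rook on e4.
Black has 4 legal replies: Kxh5, Kg5, Kh3, Kg3.
In check but a legal move exists → not checkmate.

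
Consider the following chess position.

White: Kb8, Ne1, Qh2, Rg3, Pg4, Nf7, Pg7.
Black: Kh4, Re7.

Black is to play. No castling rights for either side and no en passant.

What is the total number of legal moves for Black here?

Black to move; king on h4.
In check: yes, from the white queen on h2.
Legal moves: none.
Count: 0.

0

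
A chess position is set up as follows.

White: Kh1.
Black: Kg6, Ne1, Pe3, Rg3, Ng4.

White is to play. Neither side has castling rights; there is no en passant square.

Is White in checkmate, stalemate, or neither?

stalemate

White to move; white king on h1.
In check: no.
King squares — g1: attacked by Rg3; g2: attacked by Ne1; h2: attacked by Ng4.
Legal moves for White: none.
Not in check and no legal moves → stalemate.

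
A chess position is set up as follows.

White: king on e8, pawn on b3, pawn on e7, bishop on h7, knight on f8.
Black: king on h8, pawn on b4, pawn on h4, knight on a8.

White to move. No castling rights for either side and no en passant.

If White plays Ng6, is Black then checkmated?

After Ng6: black king on h8; in check: yes, from the white knight on g6.
Black has 2 legal replies: Kxh7, Kg7.
In check but a legal move exists → not checkmate.

no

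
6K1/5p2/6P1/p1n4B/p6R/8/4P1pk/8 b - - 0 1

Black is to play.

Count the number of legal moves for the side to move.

Black to move; king on h2.
In check: yes, from the white rook on h4.
Legal moves: Kg3, Kg1.
Count: 2.

2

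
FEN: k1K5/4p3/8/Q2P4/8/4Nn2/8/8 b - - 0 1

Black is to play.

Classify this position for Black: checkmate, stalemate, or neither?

checkmate

Black to move; black king on a8.
In check: yes, from the white queen on a5.
King squares — a7: attacked by Qa5; b7: attacked by Kc8; b8: attacked by Kc8.
Legal moves for Black: none.
In check with no legal moves → checkmate.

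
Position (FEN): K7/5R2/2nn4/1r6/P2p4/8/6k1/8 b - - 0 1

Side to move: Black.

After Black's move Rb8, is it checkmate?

After Rb8: white king on a8; in check: yes, from the black rook on b8.
King squares — a7: attacked by Nc6; b7: attacked by Nd6; b8: attacked by Nc6.
White has no legal moves → checkmate.

yes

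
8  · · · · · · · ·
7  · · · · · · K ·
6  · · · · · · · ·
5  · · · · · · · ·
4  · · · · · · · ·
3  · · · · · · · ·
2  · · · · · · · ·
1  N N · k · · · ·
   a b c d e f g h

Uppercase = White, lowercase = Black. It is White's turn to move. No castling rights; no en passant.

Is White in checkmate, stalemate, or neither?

White to move; white king on g7.
In check: no.
Legal moves for White: Kh8, Kg8, Kf8, Kh7, Kf7, Kh6, Kg6, Kf6, Nc3+, Na3, Nd2, Nb3, Nc2.
White has 13 legal moves and is not in check → neither.

neither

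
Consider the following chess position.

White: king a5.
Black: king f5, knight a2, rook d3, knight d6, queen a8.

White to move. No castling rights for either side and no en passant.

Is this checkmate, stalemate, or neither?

neither

White to move; white king on a5.
In check: yes, from the black queen on a8.
King squares — a4: attacked by Qa8; b4: attacked by Na2; b5: attacked by Nd6; a6: attacked by Qa8; b6: available.
Legal moves for White: Kb6.
White is in check but has 1 legal move → neither.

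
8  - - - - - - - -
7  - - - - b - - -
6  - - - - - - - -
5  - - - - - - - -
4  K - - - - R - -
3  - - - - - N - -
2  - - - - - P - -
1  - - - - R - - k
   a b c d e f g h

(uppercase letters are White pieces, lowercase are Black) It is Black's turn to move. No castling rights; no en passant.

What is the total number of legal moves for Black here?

Black to move; king on h1.
In check: yes, from the white rook on e1.
Legal moves: Kg2.
Count: 1.

1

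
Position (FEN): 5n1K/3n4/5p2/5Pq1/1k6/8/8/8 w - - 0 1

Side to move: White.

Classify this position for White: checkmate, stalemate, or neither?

White to move; white king on h8.
In check: no.
King squares — g7: attacked by Qg5; h7: attacked by Nf8; g8: attacked by Qg5.
Legal moves for White: none.
Not in check and no legal moves → stalemate.

stalemate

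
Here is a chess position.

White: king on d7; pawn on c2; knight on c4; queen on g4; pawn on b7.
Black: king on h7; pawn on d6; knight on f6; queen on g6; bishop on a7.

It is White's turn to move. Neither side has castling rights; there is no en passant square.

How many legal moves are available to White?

White to move; king on d7.
In check: yes, from the black knight on f6.
Legal moves: Kd8, Kc8, Ke7, Kc7, Ke6, Kxd6, Kc6.
Count: 7.

7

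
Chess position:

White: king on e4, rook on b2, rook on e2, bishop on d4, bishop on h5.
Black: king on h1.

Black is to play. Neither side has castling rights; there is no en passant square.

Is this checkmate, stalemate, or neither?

stalemate

Black to move; black king on h1.
In check: no.
King squares — g1: attacked by Bd4; g2: attacked by Re2; h2: attacked by Re2.
Legal moves for Black: none.
Not in check and no legal moves → stalemate.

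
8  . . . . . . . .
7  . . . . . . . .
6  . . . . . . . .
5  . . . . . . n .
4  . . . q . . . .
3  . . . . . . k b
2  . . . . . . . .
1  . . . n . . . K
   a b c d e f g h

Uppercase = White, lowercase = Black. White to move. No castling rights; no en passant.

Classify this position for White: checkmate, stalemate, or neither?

White to move; white king on h1.
In check: no.
King squares — g1: attacked by Qd4; g2: attacked by Kg3; h2: attacked by Kg3.
Legal moves for White: none.
Not in check and no legal moves → stalemate.

stalemate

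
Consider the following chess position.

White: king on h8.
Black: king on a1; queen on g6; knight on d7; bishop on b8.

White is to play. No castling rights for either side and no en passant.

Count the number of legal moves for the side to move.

0

White to move; king on h8.
In check: no.
Legal moves: none.
Count: 0.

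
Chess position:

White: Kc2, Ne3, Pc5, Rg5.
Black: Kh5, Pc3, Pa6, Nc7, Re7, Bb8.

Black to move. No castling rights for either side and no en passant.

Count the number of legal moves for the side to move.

3

Black to move; king on h5.
In check: yes, from the white rook on g5.
Legal moves: Kh6, Kxg5, Kh4.
Count: 3.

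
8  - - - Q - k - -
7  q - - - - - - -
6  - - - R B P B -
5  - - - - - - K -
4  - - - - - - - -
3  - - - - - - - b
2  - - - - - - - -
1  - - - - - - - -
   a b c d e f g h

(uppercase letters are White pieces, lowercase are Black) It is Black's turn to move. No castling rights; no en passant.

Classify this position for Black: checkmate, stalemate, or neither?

Black to move; black king on f8.
In check: yes, from the white queen on d8.
King squares — e7: attacked by Pf6; f7: attacked by Be6; g7: attacked by Pf6; e8: attacked by Bg6; g8: attacked by Be6.
Legal moves for Black: none.
In check with no legal moves → checkmate.

checkmate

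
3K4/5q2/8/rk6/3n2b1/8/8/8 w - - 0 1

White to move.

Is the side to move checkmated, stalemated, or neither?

stalemate

White to move; white king on d8.
In check: no.
King squares — c7: attacked by Qf7; d7: attacked by Bg4; e7: attacked by Qf7; c8: attacked by Bg4; e8: attacked by Qf7.
Legal moves for White: none.
Not in check and no legal moves → stalemate.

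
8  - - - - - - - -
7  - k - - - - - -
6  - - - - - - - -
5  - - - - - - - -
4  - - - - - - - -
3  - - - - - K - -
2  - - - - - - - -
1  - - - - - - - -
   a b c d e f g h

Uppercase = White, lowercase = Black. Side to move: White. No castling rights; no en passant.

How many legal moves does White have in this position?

White to move; king on f3.
In check: no.
Legal moves: Kg4, Kf4, Ke4, Kg3, Ke3, Kg2, Kf2, Ke2.
Count: 8.

8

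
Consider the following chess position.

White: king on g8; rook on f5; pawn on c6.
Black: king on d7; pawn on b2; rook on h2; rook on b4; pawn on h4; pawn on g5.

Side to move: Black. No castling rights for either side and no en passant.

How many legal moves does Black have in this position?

8

Black to move; king on d7.
In check: yes, from the white pawn on c6.
Legal moves: Ke8, Kd8, Kc8, Ke7, Kc7, Ke6, Kd6, Kxc6.
Count: 8.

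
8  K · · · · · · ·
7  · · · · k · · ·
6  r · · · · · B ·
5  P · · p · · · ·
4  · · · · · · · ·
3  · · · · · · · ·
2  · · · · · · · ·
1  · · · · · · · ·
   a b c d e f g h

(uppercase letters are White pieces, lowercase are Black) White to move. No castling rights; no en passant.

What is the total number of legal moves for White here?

White to move; king on a8.
In check: yes, from the black rook on a6.
Legal moves: Kb8, Kb7.
Count: 2.

2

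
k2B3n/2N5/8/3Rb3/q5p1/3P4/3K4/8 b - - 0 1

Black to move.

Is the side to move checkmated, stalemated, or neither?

Black to move; black king on a8.
In check: yes, from the white knight on c7.
King squares — a7: available; b7: available; b8: available.
Legal moves for Black: Kb8, Kb7, Ka7, Bxc7.
Black is in check but has 4 legal moves → neither.

neither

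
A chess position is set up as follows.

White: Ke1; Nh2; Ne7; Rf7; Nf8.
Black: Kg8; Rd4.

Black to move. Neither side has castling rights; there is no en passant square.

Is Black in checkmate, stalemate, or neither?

Black to move; black king on g8.
In check: yes, from the white knight on e7.
Legal moves for Black: Kh8, Kxf7.
Black is in check but has 2 legal moves → neither.

neither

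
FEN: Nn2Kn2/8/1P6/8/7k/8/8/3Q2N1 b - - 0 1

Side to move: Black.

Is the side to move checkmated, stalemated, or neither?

neither

Black to move; black king on h4.
In check: no.
Legal moves for Black: Nh7, Nfd7, Ng6, Ne6, Nbd7, Nc6, Na6, Kg5, Kg3.
Black has 9 legal moves and is not in check → neither.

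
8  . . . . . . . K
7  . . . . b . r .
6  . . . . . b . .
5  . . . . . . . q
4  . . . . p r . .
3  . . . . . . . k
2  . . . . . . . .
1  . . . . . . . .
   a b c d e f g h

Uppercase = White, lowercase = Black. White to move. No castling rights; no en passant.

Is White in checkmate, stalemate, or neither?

checkmate

White to move; white king on h8.
In check: yes, from the black queen on h5.
King squares — g7: attacked by Bf6; h7: attacked by Qh5; g8: attacked by Rg7.
Legal moves for White: none.
In check with no legal moves → checkmate.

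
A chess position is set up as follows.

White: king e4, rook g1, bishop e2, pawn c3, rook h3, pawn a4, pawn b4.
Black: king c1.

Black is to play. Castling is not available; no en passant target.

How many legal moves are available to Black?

3

Black to move; king on c1.
In check: yes, from the white rook on g1.
Legal moves: Kd2, Kc2, Kb2.
Count: 3.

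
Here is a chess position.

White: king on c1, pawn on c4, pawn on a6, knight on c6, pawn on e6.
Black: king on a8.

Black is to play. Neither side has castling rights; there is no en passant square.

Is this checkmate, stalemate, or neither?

Black to move; black king on a8.
In check: no.
King squares — a7: attacked by Nc6; b7: attacked by Pa6; b8: attacked by Nc6.
Legal moves for Black: none.
Not in check and no legal moves → stalemate.

stalemate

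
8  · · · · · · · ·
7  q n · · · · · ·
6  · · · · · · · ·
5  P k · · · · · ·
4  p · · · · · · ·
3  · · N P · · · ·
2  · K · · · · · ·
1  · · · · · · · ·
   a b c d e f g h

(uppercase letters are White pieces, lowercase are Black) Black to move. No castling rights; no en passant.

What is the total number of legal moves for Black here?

Black to move; king on b5.
In check: yes, from the white knight on c3.
Legal moves: Kc6, Ka6, Kc5, Kxa5, Kb4.
Count: 5.

5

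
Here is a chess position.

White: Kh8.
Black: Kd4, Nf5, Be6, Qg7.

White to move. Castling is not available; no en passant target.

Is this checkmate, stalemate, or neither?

checkmate

White to move; white king on h8.
In check: yes, from the black queen on g7.
King squares — g7: attacked by Nf5; h7: attacked by Qg7; g8: attacked by Be6.
Legal moves for White: none.
In check with no legal moves → checkmate.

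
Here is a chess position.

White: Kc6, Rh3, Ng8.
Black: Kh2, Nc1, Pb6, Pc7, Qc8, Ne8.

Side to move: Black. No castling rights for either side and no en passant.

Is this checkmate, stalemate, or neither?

Black to move; black king on h2.
In check: yes, from the white rook on h3.
Legal moves for Black: Kxh3, Kg2, Kg1, Qxh3.
Black is in check but has 4 legal moves → neither.

neither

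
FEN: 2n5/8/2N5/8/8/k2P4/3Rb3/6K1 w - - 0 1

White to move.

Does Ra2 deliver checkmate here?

no

After Ra2: black king on a3; in check: yes, from the white rook on a2.
Black has 2 legal replies: Kb3, Kxa2.
In check but a legal move exists → not checkmate.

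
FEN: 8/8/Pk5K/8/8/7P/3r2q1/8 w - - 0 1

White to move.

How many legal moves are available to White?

White to move; king on h6.
In check: no.
Legal moves: Kh7, Kh5, a7, h4.
Count: 4.

4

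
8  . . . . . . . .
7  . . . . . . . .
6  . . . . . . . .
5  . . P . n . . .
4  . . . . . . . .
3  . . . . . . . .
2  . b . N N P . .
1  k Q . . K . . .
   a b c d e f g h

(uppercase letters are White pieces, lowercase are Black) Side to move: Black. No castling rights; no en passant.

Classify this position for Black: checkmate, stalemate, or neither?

checkmate

Black to move; black king on a1.
In check: yes, from the white queen on b1.
King squares — b1: attacked by Nd2; a2: attacked by Qb1; b2: own bishop.
Legal moves for Black: none.
In check with no legal moves → checkmate.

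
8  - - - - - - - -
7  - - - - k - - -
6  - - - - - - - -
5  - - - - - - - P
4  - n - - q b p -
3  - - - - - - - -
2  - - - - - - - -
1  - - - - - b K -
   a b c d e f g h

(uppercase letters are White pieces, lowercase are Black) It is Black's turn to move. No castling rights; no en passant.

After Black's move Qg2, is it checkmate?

After Qg2: white king on g1; in check: yes, from the black queen on g2.
King squares — f1: attacked by Qg2; h1: attacked by Qg2; f2: attacked by Qg2; g2: attacked by Bf1; h2: attacked by Qg2.
White has no legal moves → checkmate.

yes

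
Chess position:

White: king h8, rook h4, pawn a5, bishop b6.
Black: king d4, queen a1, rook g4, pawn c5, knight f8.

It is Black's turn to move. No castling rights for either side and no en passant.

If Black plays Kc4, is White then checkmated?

yes

After Kc4: white king on h8; in check: yes, from the black queen on a1.
King squares — g7: attacked by Qa1; h7: attacked by Nf8; g8: attacked by Rg4.
White has no legal moves → checkmate.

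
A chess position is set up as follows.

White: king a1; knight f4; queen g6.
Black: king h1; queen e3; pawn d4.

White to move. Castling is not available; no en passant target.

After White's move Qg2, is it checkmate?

After Qg2: black king on h1; in check: yes, from the white queen on g2.
King squares — g1: attacked by Qg2; g2: attacked by Nf4; h2: attacked by Qg2.
Black has no legal moves → checkmate.

yes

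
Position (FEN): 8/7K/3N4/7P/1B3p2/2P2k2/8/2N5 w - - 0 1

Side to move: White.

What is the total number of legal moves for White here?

22

White to move; king on h7.
In check: no.
Legal moves: Kh8, Kg8, Kg7, Kh6, Kg6, Ne8, Nc8, Nf7, Nb7, Nf5, Nb5, Ne4, Nc4, Bc5, Ba5, Ba3, Nd3, Nb3, Ne2, Na2, h6, c4.
Count: 22.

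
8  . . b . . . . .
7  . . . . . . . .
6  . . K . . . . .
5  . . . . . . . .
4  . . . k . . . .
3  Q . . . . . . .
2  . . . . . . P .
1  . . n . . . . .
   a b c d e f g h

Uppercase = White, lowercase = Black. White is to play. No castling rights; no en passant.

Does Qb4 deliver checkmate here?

After Qb4: black king on d4; in check: yes, from the white queen on b4.
Black has 3 legal replies: Ke5, Ke3, Kd3.
In check but a legal move exists → not checkmate.

no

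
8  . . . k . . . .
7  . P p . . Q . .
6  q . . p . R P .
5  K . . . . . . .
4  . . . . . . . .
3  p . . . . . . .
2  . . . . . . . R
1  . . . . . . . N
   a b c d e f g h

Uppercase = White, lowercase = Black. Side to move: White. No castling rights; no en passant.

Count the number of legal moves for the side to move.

White to move; king on a5.
In check: yes, from the black queen on a6.
Legal moves: Kxa6, Kb4.
Count: 2.

2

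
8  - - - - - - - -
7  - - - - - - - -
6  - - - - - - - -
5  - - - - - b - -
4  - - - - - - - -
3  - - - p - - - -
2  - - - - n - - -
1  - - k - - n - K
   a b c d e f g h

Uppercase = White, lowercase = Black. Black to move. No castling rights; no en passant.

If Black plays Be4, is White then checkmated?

After Be4: white king on h1; in check: yes, from the black bishop on e4.
King squares — g1: attacked by Ne2; g2: attacked by Be4; h2: attacked by Nf1.
White has no legal moves → checkmate.

yes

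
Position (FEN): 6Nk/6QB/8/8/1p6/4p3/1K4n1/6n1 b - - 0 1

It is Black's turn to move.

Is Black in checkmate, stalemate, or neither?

Black to move; black king on h8.
In check: yes, from the white queen on g7.
King squares — g7: available; h7: attacked by Qg7; g8: attacked by Qg7.
Legal moves for Black: Kxg7.
Black is in check but has 1 legal move → neither.

neither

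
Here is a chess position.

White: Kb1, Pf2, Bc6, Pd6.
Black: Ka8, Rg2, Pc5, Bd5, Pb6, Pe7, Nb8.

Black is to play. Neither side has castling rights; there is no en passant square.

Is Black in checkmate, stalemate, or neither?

neither

Black to move; black king on a8.
In check: yes, from the white bishop on c6.
Legal moves for Black: Ka7, Nxc6, Bxc6.
Black is in check but has 3 legal moves → neither.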